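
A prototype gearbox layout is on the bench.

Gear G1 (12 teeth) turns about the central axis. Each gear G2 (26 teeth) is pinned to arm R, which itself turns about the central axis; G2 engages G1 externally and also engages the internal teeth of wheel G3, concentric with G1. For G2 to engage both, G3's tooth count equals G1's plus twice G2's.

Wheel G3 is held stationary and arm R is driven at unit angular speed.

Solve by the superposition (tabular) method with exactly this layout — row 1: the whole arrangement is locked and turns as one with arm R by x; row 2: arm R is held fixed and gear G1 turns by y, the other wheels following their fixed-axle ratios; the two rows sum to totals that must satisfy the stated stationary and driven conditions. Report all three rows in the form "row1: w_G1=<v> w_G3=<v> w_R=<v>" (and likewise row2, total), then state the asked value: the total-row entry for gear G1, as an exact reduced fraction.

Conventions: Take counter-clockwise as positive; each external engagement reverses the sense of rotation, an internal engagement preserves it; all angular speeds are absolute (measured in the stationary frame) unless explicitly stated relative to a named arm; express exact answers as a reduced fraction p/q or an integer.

class = planetary set [G3 = 12+2·26 = 64; Willis about the carrier]
superposition row 1 [locked train]: every member turns x
row 2: sun turns y, ring = −(12/64)·y, arm 0
boundary: total ω_ring = x − (12/64)·y = 0 and total ω_arm = x = 1  ⇒  y = 16/3, x = 1
row 2 ring = −(12/64)·16/3 = -1
totals (row 1 + row 2): sun 1 + 16/3 = 19/3, ring 1 + (-1) = 0, arm 1 + 0 = 1
asked cell (total, sun) = 19/3

row1: w_G1=1 w_G3=1 w_R=1
row2: w_G1=16/3 w_G3=-1 w_R=0
total: w_G1=19/3 w_G3=0 w_R=1
asked value: 19/3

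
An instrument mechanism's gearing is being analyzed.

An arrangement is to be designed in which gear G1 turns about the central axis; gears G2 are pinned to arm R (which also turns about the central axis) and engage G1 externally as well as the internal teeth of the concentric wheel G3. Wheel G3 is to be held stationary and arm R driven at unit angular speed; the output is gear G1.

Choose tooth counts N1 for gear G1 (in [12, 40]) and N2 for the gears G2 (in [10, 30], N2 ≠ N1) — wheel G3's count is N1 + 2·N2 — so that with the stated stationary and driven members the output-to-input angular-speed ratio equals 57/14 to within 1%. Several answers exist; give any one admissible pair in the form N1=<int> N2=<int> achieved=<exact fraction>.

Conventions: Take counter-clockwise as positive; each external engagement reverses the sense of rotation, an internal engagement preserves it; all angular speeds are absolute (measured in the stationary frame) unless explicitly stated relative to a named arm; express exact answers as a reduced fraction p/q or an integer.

N1=28 N2=29 achieved=57/14

planetary set to be sized for 57/14 (Willis relation)
Willis with ω_ring = 0: ω_sun/ω_arm = (N1+N3)/N1; set equal to 57/14  ⇒  N3/N1 = 57/14 − 1 = 43/14
N3 = N1 + 2·N2  ⇒  N2/N1 = (N3/N1 − 1)/2 = (43/14 − 1)/2 = 29/28
smallest multiple with N1 ≥ 12 and N2 ≥ 10: k = 1  ⇒  N1 = 1·28 = 28, N2 = 1·29 = 29 (N1 ≤ 40, N2 ≤ 30, N2 ≠ N1 ✓), N3 = 28 + 2·29 = 86
check: (N1+N3)/N1 with N1 = 28, N3 = 86 gives 57/14; |achieved − target| = 0 ≤ 57/1400 ✓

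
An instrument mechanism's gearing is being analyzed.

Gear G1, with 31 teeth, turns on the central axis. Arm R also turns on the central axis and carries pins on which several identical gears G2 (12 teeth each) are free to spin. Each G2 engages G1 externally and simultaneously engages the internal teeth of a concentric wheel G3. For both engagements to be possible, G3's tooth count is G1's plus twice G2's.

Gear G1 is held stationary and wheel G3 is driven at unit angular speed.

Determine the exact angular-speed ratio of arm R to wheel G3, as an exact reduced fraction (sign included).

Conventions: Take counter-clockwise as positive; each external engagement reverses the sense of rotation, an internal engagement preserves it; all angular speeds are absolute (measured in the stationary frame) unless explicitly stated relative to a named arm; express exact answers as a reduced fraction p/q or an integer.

55/86

recognized (axles ride arm R): planetary set, 31/12/55 teeth
ring teeth: 31 + 2·12 = 55
31(ω_sun−ω_arm) = −55(ω_ring−ω_arm),  ω_sun = 0, ω_ring = 1
31(0−ω_arm) = −55(1−ω_arm)  ⇒  86·ω_arm = 55  ⇒  ω_arm = 55/86
ω_out/ω_in = 55/86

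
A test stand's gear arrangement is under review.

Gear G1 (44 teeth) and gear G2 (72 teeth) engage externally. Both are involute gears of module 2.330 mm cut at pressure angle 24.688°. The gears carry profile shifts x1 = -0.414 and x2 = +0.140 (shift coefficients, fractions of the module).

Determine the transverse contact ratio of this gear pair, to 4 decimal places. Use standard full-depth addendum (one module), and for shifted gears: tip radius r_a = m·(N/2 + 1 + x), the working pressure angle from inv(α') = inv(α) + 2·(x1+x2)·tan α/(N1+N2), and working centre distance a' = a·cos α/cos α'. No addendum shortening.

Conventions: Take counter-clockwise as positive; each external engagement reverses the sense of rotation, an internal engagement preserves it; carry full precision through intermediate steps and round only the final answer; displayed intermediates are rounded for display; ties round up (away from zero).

recognized (one external pair, fixed centres): single-mesh tooth geometry, m = 2.330, N1 = 44, N2 = 72
base radii: r_b1 = 46.574614, r_b2 = 76.213005
tip radii: r_a1 = 52.625380, r_a2 = 86.536200
inv(α') = inv(24.688°) + 2·(-0.414+0.140)·tan α/(44+72) = 0.02663634  ⇒  α' = 24.08254°
a' = a·cos α / cos α' = 135.1400·cos 24.688°/cos 24.08254° = 134.494186
action lengths: √(r_a1²−r_b1²) = 24.499713, √(r_a2²−r_b2²) = 40.988922
base pitch p_b = π·m·cos α = 6.650839
CR = (24.499713 + 40.988922 − 134.494186·sin 24.08254°)/6.650839 = 1.594983
contact ratio ≈ 1.5950

1.5950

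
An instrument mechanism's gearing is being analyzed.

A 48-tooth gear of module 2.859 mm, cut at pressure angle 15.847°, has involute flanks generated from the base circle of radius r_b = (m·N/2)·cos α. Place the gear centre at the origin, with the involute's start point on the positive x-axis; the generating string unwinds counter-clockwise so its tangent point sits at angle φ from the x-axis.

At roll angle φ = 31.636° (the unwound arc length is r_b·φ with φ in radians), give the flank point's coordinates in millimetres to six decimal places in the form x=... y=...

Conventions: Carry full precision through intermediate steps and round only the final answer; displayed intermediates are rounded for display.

topology: single-mesh involute geometry — m = 2.859, N = 48
pitch radius r_p = m·N/2 = 2.859·48/2 = 68.616000
base radius r_b = r_p·cos α = 68.616000·cos 15.847° = 66.008202
roll angle φ = 31.636° = 0.55215236 rad
x = r_b·(cos φ + φ·sin φ) = 75.316218
y = r_b·(sin φ − φ·cos φ) = 3.592153

x=75.316218 y=3.592153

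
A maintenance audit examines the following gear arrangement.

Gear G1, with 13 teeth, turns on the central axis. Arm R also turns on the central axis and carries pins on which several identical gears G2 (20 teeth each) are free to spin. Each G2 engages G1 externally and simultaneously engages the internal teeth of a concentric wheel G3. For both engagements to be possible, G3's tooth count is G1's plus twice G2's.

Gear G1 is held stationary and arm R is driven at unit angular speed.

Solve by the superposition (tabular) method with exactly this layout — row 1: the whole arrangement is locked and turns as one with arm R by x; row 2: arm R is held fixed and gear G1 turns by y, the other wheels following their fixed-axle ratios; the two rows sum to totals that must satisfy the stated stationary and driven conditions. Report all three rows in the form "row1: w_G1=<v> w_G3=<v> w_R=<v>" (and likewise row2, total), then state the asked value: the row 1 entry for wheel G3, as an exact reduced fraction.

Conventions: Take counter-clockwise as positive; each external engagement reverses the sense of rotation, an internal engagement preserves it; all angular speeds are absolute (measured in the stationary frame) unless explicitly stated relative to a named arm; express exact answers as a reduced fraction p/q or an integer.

recognized (axles ride arm R): planetary set, 13/20/53 teeth
superposition row 1 [locked train]: every member turns x
row 2 (arm held, sun turns y): ω_ring = −(13/53)·y, ω_arm = 0
boundary: total ω_sun = x + y = 0 and total ω_arm = x = 1  ⇒  y = -1, x = 1
row 2 ring = −(13/53)·(-1) = 13/53
totals (row 1 + row 2): sun 1 + (-1) = 0, ring 1 + 13/53 = 66/53, arm 1 + 0 = 1
asked cell (row1, ring) = 1

row1: w_G1=1 w_G3=1 w_R=1
row2: w_G1=-1 w_G3=13/53 w_R=0
total: w_G1=0 w_G3=66/53 w_R=1
asked value: 1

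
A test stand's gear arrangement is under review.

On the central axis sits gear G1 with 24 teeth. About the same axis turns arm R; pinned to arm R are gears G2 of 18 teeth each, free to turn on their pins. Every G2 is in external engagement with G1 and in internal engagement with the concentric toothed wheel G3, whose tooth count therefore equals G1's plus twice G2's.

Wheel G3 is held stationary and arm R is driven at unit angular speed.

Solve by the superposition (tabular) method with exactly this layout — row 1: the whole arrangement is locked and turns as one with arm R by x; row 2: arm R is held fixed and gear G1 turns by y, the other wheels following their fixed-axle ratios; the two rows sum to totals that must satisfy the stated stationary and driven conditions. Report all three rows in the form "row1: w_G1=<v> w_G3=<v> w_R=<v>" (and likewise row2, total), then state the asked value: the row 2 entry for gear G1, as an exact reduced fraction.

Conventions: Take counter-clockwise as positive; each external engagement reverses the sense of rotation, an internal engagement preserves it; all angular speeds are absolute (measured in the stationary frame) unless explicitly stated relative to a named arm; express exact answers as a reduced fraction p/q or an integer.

topology: planetary set — G1 24T / G2 18T / G3 60T, arm = carrier (Willis)
row 1: whole set turns with the arm by x
superposition row 2 [arm held]: sun y, ring −(24/60)·y, arm 0
boundary: total ω_ring = x − (24/60)·y = 0 and total ω_arm = x = 1  ⇒  y = 5/2, x = 1
row 2 ring = −(24/60)·5/2 = -1
totals (row 1 + row 2): sun 1 + 5/2 = 7/2, ring 1 + (-1) = 0, arm 1 + 0 = 1
asked cell (row2, sun) = 5/2

row1: w_G1=1 w_G3=1 w_R=1
row2: w_G1=5/2 w_G3=-1 w_R=0
total: w_G1=7/2 w_G3=0 w_R=1
asked value: 5/2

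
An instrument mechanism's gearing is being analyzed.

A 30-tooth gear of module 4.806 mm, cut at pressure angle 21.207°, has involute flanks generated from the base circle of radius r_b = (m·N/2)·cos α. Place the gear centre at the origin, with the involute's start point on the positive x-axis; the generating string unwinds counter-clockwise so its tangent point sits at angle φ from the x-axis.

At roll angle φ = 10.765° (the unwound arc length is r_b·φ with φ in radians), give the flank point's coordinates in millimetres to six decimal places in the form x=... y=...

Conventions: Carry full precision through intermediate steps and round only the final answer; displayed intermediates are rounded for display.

x=68.383833 y=0.148061

topology: single-mesh involute geometry — m = 4.806, N = 30
pitch radius r_p = m·N/2 = 4.806·30/2 = 72.090000
base radius r_b = r_p·cos α = 72.090000·cos 21.207° = 67.208037
roll angle φ = 10.765° = 0.18788469 rad
x = r_b·(cos φ + φ·sin φ) = 68.383833
y = r_b·(sin φ − φ·cos φ) = 0.148061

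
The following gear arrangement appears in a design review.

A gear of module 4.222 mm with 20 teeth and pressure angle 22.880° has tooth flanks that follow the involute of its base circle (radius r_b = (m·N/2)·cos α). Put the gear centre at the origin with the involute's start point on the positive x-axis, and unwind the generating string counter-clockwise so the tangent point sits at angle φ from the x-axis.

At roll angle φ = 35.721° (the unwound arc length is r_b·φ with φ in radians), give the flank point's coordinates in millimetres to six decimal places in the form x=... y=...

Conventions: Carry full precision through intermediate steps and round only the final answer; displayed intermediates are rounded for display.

topology: single-mesh involute geometry — m = 4.222, N = 20
pitch radius r_p = m·N/2 = 4.222·20/2 = 42.220000
base radius r_b = r_p·cos α = 42.220000·cos 22.880° = 38.898180
roll angle φ = 35.721° = 0.62344906 rad
x = r_b·(cos φ + φ·sin φ) = 45.738945
y = r_b·(sin φ − φ·cos φ) = 3.021590

x=45.738945 y=3.021590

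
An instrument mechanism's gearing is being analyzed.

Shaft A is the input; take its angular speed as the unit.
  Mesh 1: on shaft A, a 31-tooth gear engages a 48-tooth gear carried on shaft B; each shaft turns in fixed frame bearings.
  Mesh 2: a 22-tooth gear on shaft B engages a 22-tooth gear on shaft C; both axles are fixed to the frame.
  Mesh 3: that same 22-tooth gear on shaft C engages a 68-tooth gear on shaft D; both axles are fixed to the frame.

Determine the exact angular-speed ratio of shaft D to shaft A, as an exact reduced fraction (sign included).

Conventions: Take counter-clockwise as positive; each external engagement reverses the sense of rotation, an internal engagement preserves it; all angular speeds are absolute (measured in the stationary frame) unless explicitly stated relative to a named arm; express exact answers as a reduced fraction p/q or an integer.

-341/1632

class = fixed-axis compound train [3 meshes; 3 ratios multiply, 3 sense flips]
mesh 1 [31T→48T]: running ratio 31/48, sense −
mesh 2 [22T→22T]: running ratio 31/48, sense +
mesh 3 [22T→68T]: running ratio 341/1632, sense −
ω_out/ω_in = -341/1632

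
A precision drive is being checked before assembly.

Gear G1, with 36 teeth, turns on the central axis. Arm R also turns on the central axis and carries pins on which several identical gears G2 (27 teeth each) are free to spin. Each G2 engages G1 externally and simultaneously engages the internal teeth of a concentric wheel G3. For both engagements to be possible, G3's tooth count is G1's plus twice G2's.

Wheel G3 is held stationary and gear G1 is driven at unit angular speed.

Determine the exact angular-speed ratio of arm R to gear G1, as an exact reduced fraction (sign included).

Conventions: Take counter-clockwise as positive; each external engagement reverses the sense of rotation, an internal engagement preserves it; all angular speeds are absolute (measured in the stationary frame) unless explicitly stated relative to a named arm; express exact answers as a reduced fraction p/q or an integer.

2/7

class = planetary set [G3 = 36+2·27 = 90; Willis about the carrier]
ring teeth: 36 + 2·27 = 90
36(ω_sun−ω_arm) = −90(ω_ring−ω_arm),  ω_ring = 0, ω_sun = 1
36(1−ω_arm) = −90(0−ω_arm)  ⇒  126·ω_arm = 36  ⇒  ω_arm = 2/7
ω_out/ω_in = 2/7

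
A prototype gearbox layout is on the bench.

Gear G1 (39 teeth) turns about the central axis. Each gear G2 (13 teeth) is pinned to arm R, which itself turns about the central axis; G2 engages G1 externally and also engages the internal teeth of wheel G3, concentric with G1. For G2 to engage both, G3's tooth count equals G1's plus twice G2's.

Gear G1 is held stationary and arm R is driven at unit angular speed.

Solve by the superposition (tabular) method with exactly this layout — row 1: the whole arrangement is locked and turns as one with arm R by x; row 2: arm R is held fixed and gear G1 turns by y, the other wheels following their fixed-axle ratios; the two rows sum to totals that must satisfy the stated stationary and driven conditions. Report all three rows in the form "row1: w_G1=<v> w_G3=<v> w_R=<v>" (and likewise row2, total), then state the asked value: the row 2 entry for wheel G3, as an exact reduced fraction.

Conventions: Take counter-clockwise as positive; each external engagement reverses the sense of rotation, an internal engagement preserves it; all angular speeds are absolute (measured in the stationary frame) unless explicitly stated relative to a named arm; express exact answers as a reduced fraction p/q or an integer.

row1: w_G1=1 w_G3=1 w_R=1
row2: w_G1=-1 w_G3=3/5 w_R=0
total: w_G1=0 w_G3=8/5 w_R=1
asked value: 3/5

topology: planetary set — G1 39T / G2 13T / G3 65T, arm = carrier (Willis)
row 1: whole set turns with the arm by x
row 2 (arm held, sun turns y): ω_ring = −(39/65)·y, ω_arm = 0
boundary: total ω_sun = x + y = 0 and total ω_arm = x = 1  ⇒  y = -1, x = 1
row 2 ring = −(39/65)·(-1) = 3/5
totals (row 1 + row 2): sun 1 + (-1) = 0, ring 1 + 3/5 = 8/5, arm 1 + 0 = 1
asked cell (row2, ring) = 3/5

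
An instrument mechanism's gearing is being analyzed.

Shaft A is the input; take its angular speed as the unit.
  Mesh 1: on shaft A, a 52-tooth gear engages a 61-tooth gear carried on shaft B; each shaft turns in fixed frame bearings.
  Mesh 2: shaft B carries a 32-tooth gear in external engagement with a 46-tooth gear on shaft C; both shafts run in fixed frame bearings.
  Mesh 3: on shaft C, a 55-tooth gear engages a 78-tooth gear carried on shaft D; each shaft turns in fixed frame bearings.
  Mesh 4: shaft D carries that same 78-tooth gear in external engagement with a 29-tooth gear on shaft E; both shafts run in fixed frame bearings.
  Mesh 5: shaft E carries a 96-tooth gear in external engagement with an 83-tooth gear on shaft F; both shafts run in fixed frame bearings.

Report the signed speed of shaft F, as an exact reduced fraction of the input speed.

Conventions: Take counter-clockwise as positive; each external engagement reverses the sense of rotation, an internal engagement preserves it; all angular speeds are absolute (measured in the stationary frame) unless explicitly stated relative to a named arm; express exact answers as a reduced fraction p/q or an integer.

5-mesh fixed-axis compound train (all bearings frame-fixed)
mesh 1 [52T→61T]: |ω|/ω_in = 1×52/61 = 52/61, sense flips to −
mesh 2 [32T→46T]: |ω|/ω_in = (52/61)×32/46 = 832/1403, sense flips to +
mesh 3 [55T→78T]: |ω|/ω_in = (832/1403)×55/78 = 1760/4209, sense flips to −
mesh 4 [78T→29T]: |ω|/ω_in = (1760/4209)×78/29 = 45760/40687, sense flips to +
mesh 5 [96T→83T]: |ω|/ω_in = (45760/40687)×96/83 = 4392960/3377021, sense flips to −
signed output speed (× input speed) = -4392960/3377021

-4392960/3377021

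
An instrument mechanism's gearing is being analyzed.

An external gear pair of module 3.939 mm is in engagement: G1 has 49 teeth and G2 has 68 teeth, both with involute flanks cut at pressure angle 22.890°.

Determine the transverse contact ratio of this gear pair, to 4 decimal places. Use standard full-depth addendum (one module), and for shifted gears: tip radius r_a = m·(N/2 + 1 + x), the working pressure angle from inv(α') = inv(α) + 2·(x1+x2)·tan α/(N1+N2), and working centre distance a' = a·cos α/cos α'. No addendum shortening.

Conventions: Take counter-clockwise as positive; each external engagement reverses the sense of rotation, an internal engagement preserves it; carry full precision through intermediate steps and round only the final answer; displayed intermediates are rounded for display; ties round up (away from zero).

class = single-mesh tooth geometry [involute pair 49T × 68T, m = 3.939]
base radii: r_b1 = 88.906011, r_b2 = 123.379770
tip radii: r_a1 = 100.444500, r_a2 = 137.865000
no profile shift: α' = α, a' = a
action lengths: √(r_a1²−r_b1²) = 46.742045, √(r_a2²−r_b2²) = 61.515774
base pitch p_b = π·m·cos α = 11.400264
CR = (46.742045 + 61.515774 − 230.431500·sin 22.89000°)/11.400264 = 1.634037
contact ratio ≈ 1.6340

1.6340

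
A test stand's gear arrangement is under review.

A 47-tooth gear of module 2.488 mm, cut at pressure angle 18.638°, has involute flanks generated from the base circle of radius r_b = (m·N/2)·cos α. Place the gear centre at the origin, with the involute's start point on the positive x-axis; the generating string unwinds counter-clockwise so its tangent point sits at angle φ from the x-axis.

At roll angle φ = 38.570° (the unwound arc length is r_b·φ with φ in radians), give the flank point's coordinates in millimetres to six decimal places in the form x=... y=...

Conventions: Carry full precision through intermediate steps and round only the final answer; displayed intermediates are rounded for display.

x=66.568004 y=5.382369

topology: single-mesh involute geometry — m = 2.488, N = 47
pitch radius r_p = m·N/2 = 2.488·47/2 = 58.468000
base radius r_b = r_p·cos α = 58.468000·cos 18.638° = 55.401743
roll angle φ = 38.570° = 0.67317349 rad
x = r_b·(cos φ + φ·sin φ) = 66.568004
y = r_b·(sin φ − φ·cos φ) = 5.382369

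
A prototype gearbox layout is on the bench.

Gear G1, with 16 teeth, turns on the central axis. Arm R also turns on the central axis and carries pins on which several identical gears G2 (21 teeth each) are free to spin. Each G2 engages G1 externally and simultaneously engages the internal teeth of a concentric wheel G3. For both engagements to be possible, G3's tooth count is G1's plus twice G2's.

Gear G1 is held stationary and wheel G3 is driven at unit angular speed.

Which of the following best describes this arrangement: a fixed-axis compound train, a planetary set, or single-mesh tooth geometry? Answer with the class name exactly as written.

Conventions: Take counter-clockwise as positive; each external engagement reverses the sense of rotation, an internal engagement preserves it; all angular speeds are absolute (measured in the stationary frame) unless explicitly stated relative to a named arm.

planetary set

class = planetary set [G3 = 16+2·21 = 58; Willis about the carrier]
classification: planetary set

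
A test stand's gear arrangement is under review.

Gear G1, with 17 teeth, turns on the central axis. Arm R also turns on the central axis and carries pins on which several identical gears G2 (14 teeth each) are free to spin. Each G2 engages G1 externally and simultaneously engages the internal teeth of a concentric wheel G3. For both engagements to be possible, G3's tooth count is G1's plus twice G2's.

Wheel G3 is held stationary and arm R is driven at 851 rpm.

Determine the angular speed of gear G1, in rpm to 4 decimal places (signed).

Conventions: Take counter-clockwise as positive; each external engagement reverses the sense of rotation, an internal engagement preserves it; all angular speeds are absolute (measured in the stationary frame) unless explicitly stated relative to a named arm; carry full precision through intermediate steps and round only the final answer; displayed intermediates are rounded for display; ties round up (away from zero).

+3103.6471 rpm

class = planetary set [G3 = 17+2·14 = 45; Willis about the carrier]
normalise by the input: solve with ω_arm = 1, then scale by 851 rpm
ring teeth: 17 + 2·14 = 45
17(ω_sun−ω_arm) = −45(ω_ring−ω_arm),  ω_ring = 0, ω_arm = 1
ω_sun = 1 − (45/17)(0−1) = 62/17
scale: ω_sun = 62/17 × 851 rpm = +3103.6471 rpm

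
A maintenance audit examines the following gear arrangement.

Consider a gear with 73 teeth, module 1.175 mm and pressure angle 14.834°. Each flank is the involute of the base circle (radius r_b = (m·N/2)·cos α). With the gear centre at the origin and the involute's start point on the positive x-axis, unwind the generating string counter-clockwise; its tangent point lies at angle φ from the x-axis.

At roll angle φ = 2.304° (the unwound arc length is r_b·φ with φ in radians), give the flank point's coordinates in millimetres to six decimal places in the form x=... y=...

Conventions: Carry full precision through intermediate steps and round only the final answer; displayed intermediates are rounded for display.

single-mesh involute tooth geometry (73T wheel at module 1.175)
pitch radius r_p = m·N/2 = 1.175·73/2 = 42.887500
base radius r_b = r_p·cos α = 42.887500·cos 14.834° = 41.458130
roll angle φ = 2.304° = 0.04021239 rad
x = r_b·(cos φ + φ·sin φ) = 41.491636
y = r_b·(sin φ − φ·cos φ) = 0.000898

x=41.491636 y=0.000898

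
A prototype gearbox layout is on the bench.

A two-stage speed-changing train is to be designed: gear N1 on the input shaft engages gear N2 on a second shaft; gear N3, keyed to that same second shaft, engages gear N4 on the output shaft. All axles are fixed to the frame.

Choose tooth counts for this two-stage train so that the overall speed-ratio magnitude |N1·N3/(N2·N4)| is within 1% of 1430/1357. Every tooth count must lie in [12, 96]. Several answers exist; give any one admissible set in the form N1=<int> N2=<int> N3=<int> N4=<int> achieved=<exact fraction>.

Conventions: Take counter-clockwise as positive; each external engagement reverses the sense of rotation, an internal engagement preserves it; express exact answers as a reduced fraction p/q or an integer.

N1=22 N2=23 N3=65 N4=59 achieved=1430/1357

design class (target 1430/1357): fixed-axis compound train
target = 1430/1357 in lowest terms: an exact hit needs N1·N3 = k·1430 and N2·N4 = k·1357 for one integer k, every count in [12, 96]; additionally prefer no 1:1 stage (N1 ≠ N2, N3 ≠ N4)
k = 1: N1·N3 = 1430 = 22·65, N2·N4 = 1357 = 23·59
achieved = 22·65/(23·59) = 1430/1357; |achieved − target| = 0 ≤ 143/13570 ✓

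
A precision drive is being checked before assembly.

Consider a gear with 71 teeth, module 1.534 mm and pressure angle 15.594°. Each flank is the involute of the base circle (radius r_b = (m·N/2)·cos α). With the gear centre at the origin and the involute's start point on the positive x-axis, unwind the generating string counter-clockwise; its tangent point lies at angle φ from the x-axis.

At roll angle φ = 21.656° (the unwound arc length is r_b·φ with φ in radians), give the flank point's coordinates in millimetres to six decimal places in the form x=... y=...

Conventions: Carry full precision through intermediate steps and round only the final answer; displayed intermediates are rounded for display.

x=56.066408 y=0.930667

recognized (one wheel, involute flank): single-mesh tooth geometry, m = 1.534, N = 71
pitch radius r_p = m·N/2 = 1.534·71/2 = 54.457000
base radius r_b = r_p·cos α = 54.457000·cos 15.594° = 52.452477
roll angle φ = 21.656° = 0.37796850 rad
x = r_b·(cos φ + φ·sin φ) = 56.066408
y = r_b·(sin φ − φ·cos φ) = 0.930667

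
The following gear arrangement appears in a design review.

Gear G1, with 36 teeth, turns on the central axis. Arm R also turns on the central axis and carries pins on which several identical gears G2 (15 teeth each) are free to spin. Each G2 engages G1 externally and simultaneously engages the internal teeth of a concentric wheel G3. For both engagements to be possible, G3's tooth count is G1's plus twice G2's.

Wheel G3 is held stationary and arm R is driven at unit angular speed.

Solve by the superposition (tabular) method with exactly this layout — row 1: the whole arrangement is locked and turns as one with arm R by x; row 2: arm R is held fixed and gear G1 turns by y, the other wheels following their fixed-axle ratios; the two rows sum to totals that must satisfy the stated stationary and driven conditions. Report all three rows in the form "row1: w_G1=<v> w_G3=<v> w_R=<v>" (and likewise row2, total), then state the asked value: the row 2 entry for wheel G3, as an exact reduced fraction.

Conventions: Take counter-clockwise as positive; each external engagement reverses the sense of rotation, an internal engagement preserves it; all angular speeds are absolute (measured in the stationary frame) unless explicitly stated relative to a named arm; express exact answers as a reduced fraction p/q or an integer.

planetary set (36T centre, 15T on arm, 66T internal) — Willis relation
row 1: whole set turns with the arm by x
row 2: sun turns y, ring = −(36/66)·y, arm 0
boundary: total ω_ring = x − (36/66)·y = 0 and total ω_arm = x = 1  ⇒  y = 11/6, x = 1
row 2 ring = −(36/66)·11/6 = -1
totals (row 1 + row 2): sun 1 + 11/6 = 17/6, ring 1 + (-1) = 0, arm 1 + 0 = 1
asked cell (row2, ring) = -1

row1: w_G1=1 w_G3=1 w_R=1
row2: w_G1=11/6 w_G3=-1 w_R=0
total: w_G1=17/6 w_G3=0 w_R=1
asked value: -1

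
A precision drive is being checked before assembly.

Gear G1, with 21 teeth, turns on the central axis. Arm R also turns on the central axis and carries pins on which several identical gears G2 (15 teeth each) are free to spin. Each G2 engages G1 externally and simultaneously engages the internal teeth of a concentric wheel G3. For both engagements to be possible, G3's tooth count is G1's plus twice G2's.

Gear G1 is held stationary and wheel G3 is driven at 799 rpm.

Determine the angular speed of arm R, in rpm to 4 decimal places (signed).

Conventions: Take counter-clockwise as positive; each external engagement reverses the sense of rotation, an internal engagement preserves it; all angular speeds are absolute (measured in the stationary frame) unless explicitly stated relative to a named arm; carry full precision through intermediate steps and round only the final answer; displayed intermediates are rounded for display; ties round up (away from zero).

class = planetary set [G3 = 21+2·15 = 51; Willis about the carrier]
normalise by the input: solve with ω_ring = 1, then scale by 799 rpm
ring teeth: 21 + 2·15 = 51
21(ω_sun−ω_arm) = −51(ω_ring−ω_arm),  ω_sun = 0, ω_ring = 1
21(0−ω_arm) = −51(1−ω_arm)  ⇒  72·ω_arm = 51  ⇒  ω_arm = 17/24
scale: ω_arm = 17/24 × 799 rpm = +565.9583 rpm

+565.9583 rpm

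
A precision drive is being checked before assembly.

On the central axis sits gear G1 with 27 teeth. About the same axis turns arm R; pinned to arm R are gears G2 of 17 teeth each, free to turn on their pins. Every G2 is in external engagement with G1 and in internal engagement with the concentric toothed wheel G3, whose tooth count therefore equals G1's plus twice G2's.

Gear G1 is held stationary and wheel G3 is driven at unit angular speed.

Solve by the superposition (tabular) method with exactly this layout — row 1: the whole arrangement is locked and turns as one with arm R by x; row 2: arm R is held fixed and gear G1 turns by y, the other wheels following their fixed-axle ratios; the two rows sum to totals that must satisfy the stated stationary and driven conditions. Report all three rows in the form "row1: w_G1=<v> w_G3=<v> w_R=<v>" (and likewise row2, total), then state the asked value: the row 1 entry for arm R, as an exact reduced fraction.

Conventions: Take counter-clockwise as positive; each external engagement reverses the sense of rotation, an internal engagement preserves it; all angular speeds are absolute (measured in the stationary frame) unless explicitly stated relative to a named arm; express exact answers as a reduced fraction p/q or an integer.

row1: w_G1=61/88 w_G3=61/88 w_R=61/88
row2: w_G1=-61/88 w_G3=27/88 w_R=0
total: w_G1=0 w_G3=1 w_R=61/88
asked value: 61/88

topology: planetary set — G1 27T / G2 17T / G3 61T, arm = carrier (Willis)
superposition row 1 [locked train]: every member turns x
row 2: sun turns y, ring = −(27/61)·y, arm 0
boundary: total ω_sun = x + y = 0 and total ω_ring = x − (27/61)·y = 1  ⇒  y = -61/88, x = 61/88
row 2 ring = −(27/61)·(-61/88) = 27/88
totals (row 1 + row 2): sun 61/88 + (-61/88) = 0, ring 61/88 + 27/88 = 1, arm 61/88 + 0 = 61/88
asked cell (row1, arm) = 61/88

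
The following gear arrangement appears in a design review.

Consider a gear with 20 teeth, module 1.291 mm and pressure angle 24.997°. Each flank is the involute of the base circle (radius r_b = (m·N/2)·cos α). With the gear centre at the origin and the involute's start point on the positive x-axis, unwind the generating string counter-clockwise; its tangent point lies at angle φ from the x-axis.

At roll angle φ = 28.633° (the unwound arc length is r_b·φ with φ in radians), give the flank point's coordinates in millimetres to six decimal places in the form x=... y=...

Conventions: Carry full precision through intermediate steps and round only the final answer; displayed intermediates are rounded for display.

x=13.071825 y=0.474721

single-mesh involute tooth geometry (20T wheel at module 1.291)
pitch radius r_p = m·N/2 = 1.291·20/2 = 12.910000
base radius r_b = r_p·cos α = 12.910000·cos 24.997° = 11.700719
roll angle φ = 28.633° = 0.49974012 rad
x = r_b·(cos φ + φ·sin φ) = 13.071825
y = r_b·(sin φ − φ·cos φ) = 0.474721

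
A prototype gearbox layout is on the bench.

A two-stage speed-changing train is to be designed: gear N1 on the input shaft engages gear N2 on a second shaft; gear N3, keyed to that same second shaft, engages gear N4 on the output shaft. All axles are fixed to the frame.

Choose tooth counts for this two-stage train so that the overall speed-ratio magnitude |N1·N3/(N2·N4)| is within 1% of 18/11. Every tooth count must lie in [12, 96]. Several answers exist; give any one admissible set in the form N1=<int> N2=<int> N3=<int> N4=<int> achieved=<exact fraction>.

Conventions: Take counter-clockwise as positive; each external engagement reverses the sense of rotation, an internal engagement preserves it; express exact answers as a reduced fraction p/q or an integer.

N1=12 N2=22 N3=36 N4=12 achieved=18/11

2-stage fixed-axis compound train for ratio 18/11
target = 18/11 in lowest terms: an exact hit needs N1·N3 = k·18 and N2·N4 = k·11 for one integer k, every count in [12, 96]; additionally prefer no 1:1 stage (N1 ≠ N2, N3 ≠ N4)
k = 1…23: no 1:1-free in-range split of k·18 and k·11 into factor pairs; take k = 24
k = 24: N1·N3 = 432 = 12·36, N2·N4 = 264 = 22·12
achieved = 12·36/(22·12) = 18/11; |achieved − target| = 0 ≤ 9/550 ✓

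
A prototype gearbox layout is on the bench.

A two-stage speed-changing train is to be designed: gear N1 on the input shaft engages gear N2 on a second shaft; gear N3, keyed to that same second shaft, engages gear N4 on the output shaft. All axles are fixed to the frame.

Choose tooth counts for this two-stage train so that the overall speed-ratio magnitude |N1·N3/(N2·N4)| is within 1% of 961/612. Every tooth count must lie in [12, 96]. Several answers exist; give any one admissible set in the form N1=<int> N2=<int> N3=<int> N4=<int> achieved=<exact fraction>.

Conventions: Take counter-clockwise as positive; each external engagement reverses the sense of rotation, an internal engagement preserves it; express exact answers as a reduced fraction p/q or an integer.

topology: fixed-axis compound train — 2 stages, target 961/612
target = 961/612 in lowest terms: an exact hit needs N1·N3 = k·961 and N2·N4 = k·612 for one integer k, every count in [12, 96]; additionally prefer no 1:1 stage (N1 ≠ N2, N3 ≠ N4)
k = 1: N1·N3 = 961 = 31·31, N2·N4 = 612 = 12·51
achieved = 31·31/(12·51) = 961/612; |achieved − target| = 0 ≤ 961/61200 ✓

N1=31 N2=12 N3=31 N4=51 achieved=961/612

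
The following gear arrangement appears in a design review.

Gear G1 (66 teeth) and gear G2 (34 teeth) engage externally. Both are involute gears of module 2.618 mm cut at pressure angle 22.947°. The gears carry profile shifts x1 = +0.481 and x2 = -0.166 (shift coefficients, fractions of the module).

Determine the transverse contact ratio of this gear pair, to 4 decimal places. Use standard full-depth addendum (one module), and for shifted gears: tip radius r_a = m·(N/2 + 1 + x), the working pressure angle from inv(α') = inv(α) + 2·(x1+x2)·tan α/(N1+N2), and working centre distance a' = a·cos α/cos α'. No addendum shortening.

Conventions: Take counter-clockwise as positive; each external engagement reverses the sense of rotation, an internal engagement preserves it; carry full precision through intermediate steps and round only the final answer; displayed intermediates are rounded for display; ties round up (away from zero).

1.5766

recognized (one external pair, fixed centres): single-mesh tooth geometry, m = 2.618, N1 = 66, N2 = 34
base radii: r_b1 = 79.557288, r_b2 = 40.984058
tip radii: r_a1 = 90.271258, r_a2 = 46.689412
inv(α') = inv(22.947°) + 2·(+0.481-0.166)·tan α/(66+34) = 0.02555016  ⇒  α' = 23.76636°
a' = a·cos α / cos α' = 130.9000·cos 22.947°/cos 23.76636° = 131.710900
action lengths: √(r_a1²−r_b1²) = 42.656042, √(r_a2²−r_b2²) = 22.365335
base pitch p_b = π·m·cos α = 7.573836
CR = (42.656042 + 22.365335 − 131.710900·sin 23.76636°)/7.573836 = 1.576589
contact ratio ≈ 1.5766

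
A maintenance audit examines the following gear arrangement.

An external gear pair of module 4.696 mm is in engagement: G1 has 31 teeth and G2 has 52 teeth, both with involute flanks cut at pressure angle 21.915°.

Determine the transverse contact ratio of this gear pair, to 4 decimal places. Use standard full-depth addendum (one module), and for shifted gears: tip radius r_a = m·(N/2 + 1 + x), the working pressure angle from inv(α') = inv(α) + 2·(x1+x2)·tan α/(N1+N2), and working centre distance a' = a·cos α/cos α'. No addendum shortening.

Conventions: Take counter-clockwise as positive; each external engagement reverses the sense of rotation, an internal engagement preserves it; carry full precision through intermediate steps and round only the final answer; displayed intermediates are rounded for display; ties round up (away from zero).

class = single-mesh tooth geometry [involute pair 31T × 52T, m = 4.696]
base radii: r_b1 = 67.528235, r_b2 = 113.273169
tip radii: r_a1 = 77.484000, r_a2 = 126.792000
no profile shift: α' = α, a' = a
action lengths: √(r_a1²−r_b1²) = 37.996154, √(r_a2²−r_b2²) = 56.968416
base pitch p_b = π·m·cos α = 13.686852
CR = (37.996154 + 56.968416 − 194.884000·sin 21.91500°)/13.686852 = 1.624032
contact ratio ≈ 1.6240

1.6240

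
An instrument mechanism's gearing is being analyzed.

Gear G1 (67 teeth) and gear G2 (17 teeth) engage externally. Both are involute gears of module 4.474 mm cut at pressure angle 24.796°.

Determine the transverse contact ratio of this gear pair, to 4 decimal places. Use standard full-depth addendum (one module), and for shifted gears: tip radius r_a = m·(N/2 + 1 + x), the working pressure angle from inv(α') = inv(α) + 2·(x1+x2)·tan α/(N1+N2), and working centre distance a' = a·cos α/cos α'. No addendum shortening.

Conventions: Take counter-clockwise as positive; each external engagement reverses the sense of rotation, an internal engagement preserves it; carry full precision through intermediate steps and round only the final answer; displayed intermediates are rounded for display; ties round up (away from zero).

recognized (one external pair, fixed centres): single-mesh tooth geometry, m = 4.474, N1 = 67, N2 = 17
base radii: r_b1 = 136.061169, r_b2 = 34.522983
tip radii: r_a1 = 154.353000, r_a2 = 42.503000
no profile shift: α' = α, a' = a
action lengths: √(r_a1²−r_b1²) = 72.884887, √(r_a2²−r_b2²) = 24.792512
base pitch p_b = π·m·cos α = 12.759665
CR = (72.884887 + 24.792512 − 187.908000·sin 24.79600°)/12.759665 = 1.478950
contact ratio ≈ 1.4789

1.4789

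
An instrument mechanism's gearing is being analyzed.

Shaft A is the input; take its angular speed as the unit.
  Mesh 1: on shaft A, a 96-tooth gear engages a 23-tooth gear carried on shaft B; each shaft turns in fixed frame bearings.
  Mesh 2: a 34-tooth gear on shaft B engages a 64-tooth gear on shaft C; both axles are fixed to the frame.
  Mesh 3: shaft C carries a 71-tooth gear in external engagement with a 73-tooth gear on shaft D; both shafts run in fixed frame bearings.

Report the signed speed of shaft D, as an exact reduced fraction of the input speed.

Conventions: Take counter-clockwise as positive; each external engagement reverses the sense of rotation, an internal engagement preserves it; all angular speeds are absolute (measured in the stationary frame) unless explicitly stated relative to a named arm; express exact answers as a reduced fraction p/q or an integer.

3-mesh fixed-axis compound train (all bearings frame-fixed)
mesh 1 [96T→23T]: |ω|/ω_in = 1×96/23 = 96/23, sense flips to −
mesh 2 [34T→64T]: |ω|/ω_in = (96/23)×34/64 = 51/23, sense flips to +
mesh 3 [71T→73T]: |ω|/ω_in = (51/23)×71/73 = 3621/1679, sense flips to −
signed output speed (× input speed) = -3621/1679

-3621/1679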